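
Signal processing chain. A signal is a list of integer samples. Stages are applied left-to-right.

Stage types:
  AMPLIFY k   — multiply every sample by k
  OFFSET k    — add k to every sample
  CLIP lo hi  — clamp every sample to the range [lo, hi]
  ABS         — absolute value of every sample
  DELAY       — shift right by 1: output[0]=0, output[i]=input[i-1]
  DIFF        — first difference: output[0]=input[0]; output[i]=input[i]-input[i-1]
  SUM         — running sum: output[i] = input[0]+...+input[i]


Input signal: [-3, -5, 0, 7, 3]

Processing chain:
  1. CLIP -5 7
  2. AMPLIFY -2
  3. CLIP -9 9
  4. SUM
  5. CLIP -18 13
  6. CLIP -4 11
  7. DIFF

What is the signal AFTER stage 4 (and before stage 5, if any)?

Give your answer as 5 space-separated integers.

Answer: 6 15 15 6 0

Derivation:
Input: [-3, -5, 0, 7, 3]
Stage 1 (CLIP -5 7): clip(-3,-5,7)=-3, clip(-5,-5,7)=-5, clip(0,-5,7)=0, clip(7,-5,7)=7, clip(3,-5,7)=3 -> [-3, -5, 0, 7, 3]
Stage 2 (AMPLIFY -2): -3*-2=6, -5*-2=10, 0*-2=0, 7*-2=-14, 3*-2=-6 -> [6, 10, 0, -14, -6]
Stage 3 (CLIP -9 9): clip(6,-9,9)=6, clip(10,-9,9)=9, clip(0,-9,9)=0, clip(-14,-9,9)=-9, clip(-6,-9,9)=-6 -> [6, 9, 0, -9, -6]
Stage 4 (SUM): sum[0..0]=6, sum[0..1]=15, sum[0..2]=15, sum[0..3]=6, sum[0..4]=0 -> [6, 15, 15, 6, 0]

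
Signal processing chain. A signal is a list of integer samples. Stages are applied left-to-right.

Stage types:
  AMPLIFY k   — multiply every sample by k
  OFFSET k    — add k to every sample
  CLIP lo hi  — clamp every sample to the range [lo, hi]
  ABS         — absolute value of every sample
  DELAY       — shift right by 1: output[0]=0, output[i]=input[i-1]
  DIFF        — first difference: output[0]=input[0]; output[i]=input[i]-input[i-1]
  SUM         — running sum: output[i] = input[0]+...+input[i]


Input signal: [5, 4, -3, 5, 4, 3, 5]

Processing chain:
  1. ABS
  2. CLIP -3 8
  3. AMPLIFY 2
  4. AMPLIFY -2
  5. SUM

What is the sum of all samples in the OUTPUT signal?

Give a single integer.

Answer: -468

Derivation:
Input: [5, 4, -3, 5, 4, 3, 5]
Stage 1 (ABS): |5|=5, |4|=4, |-3|=3, |5|=5, |4|=4, |3|=3, |5|=5 -> [5, 4, 3, 5, 4, 3, 5]
Stage 2 (CLIP -3 8): clip(5,-3,8)=5, clip(4,-3,8)=4, clip(3,-3,8)=3, clip(5,-3,8)=5, clip(4,-3,8)=4, clip(3,-3,8)=3, clip(5,-3,8)=5 -> [5, 4, 3, 5, 4, 3, 5]
Stage 3 (AMPLIFY 2): 5*2=10, 4*2=8, 3*2=6, 5*2=10, 4*2=8, 3*2=6, 5*2=10 -> [10, 8, 6, 10, 8, 6, 10]
Stage 4 (AMPLIFY -2): 10*-2=-20, 8*-2=-16, 6*-2=-12, 10*-2=-20, 8*-2=-16, 6*-2=-12, 10*-2=-20 -> [-20, -16, -12, -20, -16, -12, -20]
Stage 5 (SUM): sum[0..0]=-20, sum[0..1]=-36, sum[0..2]=-48, sum[0..3]=-68, sum[0..4]=-84, sum[0..5]=-96, sum[0..6]=-116 -> [-20, -36, -48, -68, -84, -96, -116]
Output sum: -468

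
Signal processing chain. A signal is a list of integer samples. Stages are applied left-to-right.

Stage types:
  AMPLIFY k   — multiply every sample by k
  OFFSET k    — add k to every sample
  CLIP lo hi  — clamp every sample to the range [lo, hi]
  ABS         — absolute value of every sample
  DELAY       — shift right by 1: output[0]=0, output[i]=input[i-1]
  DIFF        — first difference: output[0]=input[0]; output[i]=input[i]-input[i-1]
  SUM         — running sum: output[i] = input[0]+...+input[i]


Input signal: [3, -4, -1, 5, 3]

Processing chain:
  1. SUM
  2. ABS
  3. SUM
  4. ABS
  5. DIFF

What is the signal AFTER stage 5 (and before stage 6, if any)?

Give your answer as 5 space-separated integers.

Input: [3, -4, -1, 5, 3]
Stage 1 (SUM): sum[0..0]=3, sum[0..1]=-1, sum[0..2]=-2, sum[0..3]=3, sum[0..4]=6 -> [3, -1, -2, 3, 6]
Stage 2 (ABS): |3|=3, |-1|=1, |-2|=2, |3|=3, |6|=6 -> [3, 1, 2, 3, 6]
Stage 3 (SUM): sum[0..0]=3, sum[0..1]=4, sum[0..2]=6, sum[0..3]=9, sum[0..4]=15 -> [3, 4, 6, 9, 15]
Stage 4 (ABS): |3|=3, |4|=4, |6|=6, |9|=9, |15|=15 -> [3, 4, 6, 9, 15]
Stage 5 (DIFF): s[0]=3, 4-3=1, 6-4=2, 9-6=3, 15-9=6 -> [3, 1, 2, 3, 6]

Answer: 3 1 2 3 6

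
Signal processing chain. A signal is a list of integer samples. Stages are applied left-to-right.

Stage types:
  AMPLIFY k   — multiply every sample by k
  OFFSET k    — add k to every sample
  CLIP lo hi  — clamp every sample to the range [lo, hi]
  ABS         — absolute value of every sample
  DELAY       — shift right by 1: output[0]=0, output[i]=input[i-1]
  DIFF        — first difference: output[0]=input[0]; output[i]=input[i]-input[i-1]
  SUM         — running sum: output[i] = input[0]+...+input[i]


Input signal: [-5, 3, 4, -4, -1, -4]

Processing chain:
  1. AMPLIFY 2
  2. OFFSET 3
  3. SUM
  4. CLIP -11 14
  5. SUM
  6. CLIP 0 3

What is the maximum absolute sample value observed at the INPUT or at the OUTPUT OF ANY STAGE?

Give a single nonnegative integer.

Input: [-5, 3, 4, -4, -1, -4] (max |s|=5)
Stage 1 (AMPLIFY 2): -5*2=-10, 3*2=6, 4*2=8, -4*2=-8, -1*2=-2, -4*2=-8 -> [-10, 6, 8, -8, -2, -8] (max |s|=10)
Stage 2 (OFFSET 3): -10+3=-7, 6+3=9, 8+3=11, -8+3=-5, -2+3=1, -8+3=-5 -> [-7, 9, 11, -5, 1, -5] (max |s|=11)
Stage 3 (SUM): sum[0..0]=-7, sum[0..1]=2, sum[0..2]=13, sum[0..3]=8, sum[0..4]=9, sum[0..5]=4 -> [-7, 2, 13, 8, 9, 4] (max |s|=13)
Stage 4 (CLIP -11 14): clip(-7,-11,14)=-7, clip(2,-11,14)=2, clip(13,-11,14)=13, clip(8,-11,14)=8, clip(9,-11,14)=9, clip(4,-11,14)=4 -> [-7, 2, 13, 8, 9, 4] (max |s|=13)
Stage 5 (SUM): sum[0..0]=-7, sum[0..1]=-5, sum[0..2]=8, sum[0..3]=16, sum[0..4]=25, sum[0..5]=29 -> [-7, -5, 8, 16, 25, 29] (max |s|=29)
Stage 6 (CLIP 0 3): clip(-7,0,3)=0, clip(-5,0,3)=0, clip(8,0,3)=3, clip(16,0,3)=3, clip(25,0,3)=3, clip(29,0,3)=3 -> [0, 0, 3, 3, 3, 3] (max |s|=3)
Overall max amplitude: 29

Answer: 29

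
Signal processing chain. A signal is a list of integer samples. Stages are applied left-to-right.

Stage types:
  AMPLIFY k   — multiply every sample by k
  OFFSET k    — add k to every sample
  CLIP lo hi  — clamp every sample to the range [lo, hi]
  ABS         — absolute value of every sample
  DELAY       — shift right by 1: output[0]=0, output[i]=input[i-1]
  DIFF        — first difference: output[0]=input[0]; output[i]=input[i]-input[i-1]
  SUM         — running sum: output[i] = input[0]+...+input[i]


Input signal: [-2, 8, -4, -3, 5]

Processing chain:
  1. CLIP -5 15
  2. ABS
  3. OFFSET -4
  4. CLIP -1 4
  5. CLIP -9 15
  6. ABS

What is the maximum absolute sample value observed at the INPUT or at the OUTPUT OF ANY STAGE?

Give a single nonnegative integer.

Input: [-2, 8, -4, -3, 5] (max |s|=8)
Stage 1 (CLIP -5 15): clip(-2,-5,15)=-2, clip(8,-5,15)=8, clip(-4,-5,15)=-4, clip(-3,-5,15)=-3, clip(5,-5,15)=5 -> [-2, 8, -4, -3, 5] (max |s|=8)
Stage 2 (ABS): |-2|=2, |8|=8, |-4|=4, |-3|=3, |5|=5 -> [2, 8, 4, 3, 5] (max |s|=8)
Stage 3 (OFFSET -4): 2+-4=-2, 8+-4=4, 4+-4=0, 3+-4=-1, 5+-4=1 -> [-2, 4, 0, -1, 1] (max |s|=4)
Stage 4 (CLIP -1 4): clip(-2,-1,4)=-1, clip(4,-1,4)=4, clip(0,-1,4)=0, clip(-1,-1,4)=-1, clip(1,-1,4)=1 -> [-1, 4, 0, -1, 1] (max |s|=4)
Stage 5 (CLIP -9 15): clip(-1,-9,15)=-1, clip(4,-9,15)=4, clip(0,-9,15)=0, clip(-1,-9,15)=-1, clip(1,-9,15)=1 -> [-1, 4, 0, -1, 1] (max |s|=4)
Stage 6 (ABS): |-1|=1, |4|=4, |0|=0, |-1|=1, |1|=1 -> [1, 4, 0, 1, 1] (max |s|=4)
Overall max amplitude: 8

Answer: 8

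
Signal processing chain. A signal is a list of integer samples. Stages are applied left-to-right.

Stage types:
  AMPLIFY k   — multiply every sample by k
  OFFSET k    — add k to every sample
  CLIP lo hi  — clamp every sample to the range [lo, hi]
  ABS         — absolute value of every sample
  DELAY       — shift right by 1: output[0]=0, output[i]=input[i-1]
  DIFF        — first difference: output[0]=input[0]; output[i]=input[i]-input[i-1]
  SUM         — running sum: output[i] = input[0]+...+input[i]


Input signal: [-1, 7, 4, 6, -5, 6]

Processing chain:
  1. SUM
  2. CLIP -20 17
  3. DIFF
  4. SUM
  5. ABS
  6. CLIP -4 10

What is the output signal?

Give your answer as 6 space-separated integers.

Input: [-1, 7, 4, 6, -5, 6]
Stage 1 (SUM): sum[0..0]=-1, sum[0..1]=6, sum[0..2]=10, sum[0..3]=16, sum[0..4]=11, sum[0..5]=17 -> [-1, 6, 10, 16, 11, 17]
Stage 2 (CLIP -20 17): clip(-1,-20,17)=-1, clip(6,-20,17)=6, clip(10,-20,17)=10, clip(16,-20,17)=16, clip(11,-20,17)=11, clip(17,-20,17)=17 -> [-1, 6, 10, 16, 11, 17]
Stage 3 (DIFF): s[0]=-1, 6--1=7, 10-6=4, 16-10=6, 11-16=-5, 17-11=6 -> [-1, 7, 4, 6, -5, 6]
Stage 4 (SUM): sum[0..0]=-1, sum[0..1]=6, sum[0..2]=10, sum[0..3]=16, sum[0..4]=11, sum[0..5]=17 -> [-1, 6, 10, 16, 11, 17]
Stage 5 (ABS): |-1|=1, |6|=6, |10|=10, |16|=16, |11|=11, |17|=17 -> [1, 6, 10, 16, 11, 17]
Stage 6 (CLIP -4 10): clip(1,-4,10)=1, clip(6,-4,10)=6, clip(10,-4,10)=10, clip(16,-4,10)=10, clip(11,-4,10)=10, clip(17,-4,10)=10 -> [1, 6, 10, 10, 10, 10]

Answer: 1 6 10 10 10 10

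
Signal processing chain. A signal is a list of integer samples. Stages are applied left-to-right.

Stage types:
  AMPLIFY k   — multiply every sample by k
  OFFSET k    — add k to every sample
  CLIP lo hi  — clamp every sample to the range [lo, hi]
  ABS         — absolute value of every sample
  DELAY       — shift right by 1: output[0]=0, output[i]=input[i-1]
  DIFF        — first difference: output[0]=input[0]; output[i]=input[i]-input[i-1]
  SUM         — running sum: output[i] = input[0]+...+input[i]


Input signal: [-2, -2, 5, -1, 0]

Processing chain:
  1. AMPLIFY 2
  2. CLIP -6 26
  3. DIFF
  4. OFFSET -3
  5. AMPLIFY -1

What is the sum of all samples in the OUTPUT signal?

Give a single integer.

Input: [-2, -2, 5, -1, 0]
Stage 1 (AMPLIFY 2): -2*2=-4, -2*2=-4, 5*2=10, -1*2=-2, 0*2=0 -> [-4, -4, 10, -2, 0]
Stage 2 (CLIP -6 26): clip(-4,-6,26)=-4, clip(-4,-6,26)=-4, clip(10,-6,26)=10, clip(-2,-6,26)=-2, clip(0,-6,26)=0 -> [-4, -4, 10, -2, 0]
Stage 3 (DIFF): s[0]=-4, -4--4=0, 10--4=14, -2-10=-12, 0--2=2 -> [-4, 0, 14, -12, 2]
Stage 4 (OFFSET -3): -4+-3=-7, 0+-3=-3, 14+-3=11, -12+-3=-15, 2+-3=-1 -> [-7, -3, 11, -15, -1]
Stage 5 (AMPLIFY -1): -7*-1=7, -3*-1=3, 11*-1=-11, -15*-1=15, -1*-1=1 -> [7, 3, -11, 15, 1]
Output sum: 15

Answer: 15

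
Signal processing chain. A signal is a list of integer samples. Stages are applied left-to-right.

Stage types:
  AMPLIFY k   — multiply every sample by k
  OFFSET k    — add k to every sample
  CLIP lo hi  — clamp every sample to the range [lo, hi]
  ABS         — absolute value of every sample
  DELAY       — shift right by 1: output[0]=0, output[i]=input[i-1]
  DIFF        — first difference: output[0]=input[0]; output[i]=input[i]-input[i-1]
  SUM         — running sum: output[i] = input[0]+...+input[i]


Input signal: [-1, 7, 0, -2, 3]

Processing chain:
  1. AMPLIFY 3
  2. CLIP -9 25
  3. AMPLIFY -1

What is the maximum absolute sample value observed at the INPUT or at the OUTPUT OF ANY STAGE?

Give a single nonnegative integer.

Answer: 21

Derivation:
Input: [-1, 7, 0, -2, 3] (max |s|=7)
Stage 1 (AMPLIFY 3): -1*3=-3, 7*3=21, 0*3=0, -2*3=-6, 3*3=9 -> [-3, 21, 0, -6, 9] (max |s|=21)
Stage 2 (CLIP -9 25): clip(-3,-9,25)=-3, clip(21,-9,25)=21, clip(0,-9,25)=0, clip(-6,-9,25)=-6, clip(9,-9,25)=9 -> [-3, 21, 0, -6, 9] (max |s|=21)
Stage 3 (AMPLIFY -1): -3*-1=3, 21*-1=-21, 0*-1=0, -6*-1=6, 9*-1=-9 -> [3, -21, 0, 6, -9] (max |s|=21)
Overall max amplitude: 21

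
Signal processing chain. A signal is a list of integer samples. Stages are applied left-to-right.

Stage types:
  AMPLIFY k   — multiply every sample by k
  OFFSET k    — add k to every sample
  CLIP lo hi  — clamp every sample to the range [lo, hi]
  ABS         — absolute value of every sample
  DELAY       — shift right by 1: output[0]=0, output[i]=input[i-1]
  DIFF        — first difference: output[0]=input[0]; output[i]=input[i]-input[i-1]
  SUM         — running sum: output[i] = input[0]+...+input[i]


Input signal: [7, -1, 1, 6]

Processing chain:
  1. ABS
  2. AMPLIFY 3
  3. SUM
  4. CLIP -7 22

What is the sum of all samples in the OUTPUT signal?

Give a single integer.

Answer: 87

Derivation:
Input: [7, -1, 1, 6]
Stage 1 (ABS): |7|=7, |-1|=1, |1|=1, |6|=6 -> [7, 1, 1, 6]
Stage 2 (AMPLIFY 3): 7*3=21, 1*3=3, 1*3=3, 6*3=18 -> [21, 3, 3, 18]
Stage 3 (SUM): sum[0..0]=21, sum[0..1]=24, sum[0..2]=27, sum[0..3]=45 -> [21, 24, 27, 45]
Stage 4 (CLIP -7 22): clip(21,-7,22)=21, clip(24,-7,22)=22, clip(27,-7,22)=22, clip(45,-7,22)=22 -> [21, 22, 22, 22]
Output sum: 87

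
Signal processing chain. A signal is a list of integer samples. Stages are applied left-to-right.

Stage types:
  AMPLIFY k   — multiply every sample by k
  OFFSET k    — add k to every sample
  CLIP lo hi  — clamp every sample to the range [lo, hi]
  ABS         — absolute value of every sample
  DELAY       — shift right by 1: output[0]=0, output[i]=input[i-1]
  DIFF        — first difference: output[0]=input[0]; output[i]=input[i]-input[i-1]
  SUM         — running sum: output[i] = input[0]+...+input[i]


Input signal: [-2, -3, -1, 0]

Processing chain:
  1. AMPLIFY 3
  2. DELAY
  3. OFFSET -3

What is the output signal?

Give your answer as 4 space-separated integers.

Input: [-2, -3, -1, 0]
Stage 1 (AMPLIFY 3): -2*3=-6, -3*3=-9, -1*3=-3, 0*3=0 -> [-6, -9, -3, 0]
Stage 2 (DELAY): [0, -6, -9, -3] = [0, -6, -9, -3] -> [0, -6, -9, -3]
Stage 3 (OFFSET -3): 0+-3=-3, -6+-3=-9, -9+-3=-12, -3+-3=-6 -> [-3, -9, -12, -6]

Answer: -3 -9 -12 -6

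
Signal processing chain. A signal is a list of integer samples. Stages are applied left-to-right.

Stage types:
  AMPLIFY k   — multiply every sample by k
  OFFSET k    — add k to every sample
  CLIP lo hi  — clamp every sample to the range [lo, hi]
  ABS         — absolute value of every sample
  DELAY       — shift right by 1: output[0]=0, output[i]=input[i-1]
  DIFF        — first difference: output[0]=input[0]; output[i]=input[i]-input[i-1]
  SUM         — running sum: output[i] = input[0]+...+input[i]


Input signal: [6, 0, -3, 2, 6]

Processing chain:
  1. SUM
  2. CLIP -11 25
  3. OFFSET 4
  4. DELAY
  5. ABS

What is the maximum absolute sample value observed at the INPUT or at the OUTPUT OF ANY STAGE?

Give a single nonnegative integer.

Answer: 15

Derivation:
Input: [6, 0, -3, 2, 6] (max |s|=6)
Stage 1 (SUM): sum[0..0]=6, sum[0..1]=6, sum[0..2]=3, sum[0..3]=5, sum[0..4]=11 -> [6, 6, 3, 5, 11] (max |s|=11)
Stage 2 (CLIP -11 25): clip(6,-11,25)=6, clip(6,-11,25)=6, clip(3,-11,25)=3, clip(5,-11,25)=5, clip(11,-11,25)=11 -> [6, 6, 3, 5, 11] (max |s|=11)
Stage 3 (OFFSET 4): 6+4=10, 6+4=10, 3+4=7, 5+4=9, 11+4=15 -> [10, 10, 7, 9, 15] (max |s|=15)
Stage 4 (DELAY): [0, 10, 10, 7, 9] = [0, 10, 10, 7, 9] -> [0, 10, 10, 7, 9] (max |s|=10)
Stage 5 (ABS): |0|=0, |10|=10, |10|=10, |7|=7, |9|=9 -> [0, 10, 10, 7, 9] (max |s|=10)
Overall max amplitude: 15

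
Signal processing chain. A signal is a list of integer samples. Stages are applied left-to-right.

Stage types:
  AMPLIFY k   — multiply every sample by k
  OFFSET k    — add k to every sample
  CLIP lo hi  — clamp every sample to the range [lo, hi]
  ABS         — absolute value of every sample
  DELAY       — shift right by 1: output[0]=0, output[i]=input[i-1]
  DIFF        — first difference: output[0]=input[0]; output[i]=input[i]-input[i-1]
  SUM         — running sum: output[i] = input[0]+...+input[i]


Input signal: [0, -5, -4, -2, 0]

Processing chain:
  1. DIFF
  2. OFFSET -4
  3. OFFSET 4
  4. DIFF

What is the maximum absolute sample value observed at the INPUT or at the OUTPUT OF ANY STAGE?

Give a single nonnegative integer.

Input: [0, -5, -4, -2, 0] (max |s|=5)
Stage 1 (DIFF): s[0]=0, -5-0=-5, -4--5=1, -2--4=2, 0--2=2 -> [0, -5, 1, 2, 2] (max |s|=5)
Stage 2 (OFFSET -4): 0+-4=-4, -5+-4=-9, 1+-4=-3, 2+-4=-2, 2+-4=-2 -> [-4, -9, -3, -2, -2] (max |s|=9)
Stage 3 (OFFSET 4): -4+4=0, -9+4=-5, -3+4=1, -2+4=2, -2+4=2 -> [0, -5, 1, 2, 2] (max |s|=5)
Stage 4 (DIFF): s[0]=0, -5-0=-5, 1--5=6, 2-1=1, 2-2=0 -> [0, -5, 6, 1, 0] (max |s|=6)
Overall max amplitude: 9

Answer: 9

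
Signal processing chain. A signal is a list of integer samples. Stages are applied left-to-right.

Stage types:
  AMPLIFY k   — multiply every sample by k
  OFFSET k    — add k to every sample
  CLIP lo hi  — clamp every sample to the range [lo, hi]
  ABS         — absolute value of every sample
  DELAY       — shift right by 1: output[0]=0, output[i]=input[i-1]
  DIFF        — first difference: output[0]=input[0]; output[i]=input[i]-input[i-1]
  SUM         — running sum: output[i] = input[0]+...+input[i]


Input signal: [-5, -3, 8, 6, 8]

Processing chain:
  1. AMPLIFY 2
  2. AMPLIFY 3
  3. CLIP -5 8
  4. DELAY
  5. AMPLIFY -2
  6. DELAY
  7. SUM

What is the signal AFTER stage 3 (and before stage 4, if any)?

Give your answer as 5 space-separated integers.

Input: [-5, -3, 8, 6, 8]
Stage 1 (AMPLIFY 2): -5*2=-10, -3*2=-6, 8*2=16, 6*2=12, 8*2=16 -> [-10, -6, 16, 12, 16]
Stage 2 (AMPLIFY 3): -10*3=-30, -6*3=-18, 16*3=48, 12*3=36, 16*3=48 -> [-30, -18, 48, 36, 48]
Stage 3 (CLIP -5 8): clip(-30,-5,8)=-5, clip(-18,-5,8)=-5, clip(48,-5,8)=8, clip(36,-5,8)=8, clip(48,-5,8)=8 -> [-5, -5, 8, 8, 8]

Answer: -5 -5 8 8 8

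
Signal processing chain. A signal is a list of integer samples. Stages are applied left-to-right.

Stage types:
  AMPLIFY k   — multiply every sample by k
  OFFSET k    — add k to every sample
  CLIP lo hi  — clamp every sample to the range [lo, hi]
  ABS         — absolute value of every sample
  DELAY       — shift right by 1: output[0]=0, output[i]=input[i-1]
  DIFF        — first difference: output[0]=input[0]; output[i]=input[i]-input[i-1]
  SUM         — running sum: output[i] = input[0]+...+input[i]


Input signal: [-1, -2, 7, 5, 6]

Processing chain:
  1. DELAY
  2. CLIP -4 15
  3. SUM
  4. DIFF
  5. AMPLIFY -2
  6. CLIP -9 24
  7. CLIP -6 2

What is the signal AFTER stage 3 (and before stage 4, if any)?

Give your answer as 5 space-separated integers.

Answer: 0 -1 -3 4 9

Derivation:
Input: [-1, -2, 7, 5, 6]
Stage 1 (DELAY): [0, -1, -2, 7, 5] = [0, -1, -2, 7, 5] -> [0, -1, -2, 7, 5]
Stage 2 (CLIP -4 15): clip(0,-4,15)=0, clip(-1,-4,15)=-1, clip(-2,-4,15)=-2, clip(7,-4,15)=7, clip(5,-4,15)=5 -> [0, -1, -2, 7, 5]
Stage 3 (SUM): sum[0..0]=0, sum[0..1]=-1, sum[0..2]=-3, sum[0..3]=4, sum[0..4]=9 -> [0, -1, -3, 4, 9]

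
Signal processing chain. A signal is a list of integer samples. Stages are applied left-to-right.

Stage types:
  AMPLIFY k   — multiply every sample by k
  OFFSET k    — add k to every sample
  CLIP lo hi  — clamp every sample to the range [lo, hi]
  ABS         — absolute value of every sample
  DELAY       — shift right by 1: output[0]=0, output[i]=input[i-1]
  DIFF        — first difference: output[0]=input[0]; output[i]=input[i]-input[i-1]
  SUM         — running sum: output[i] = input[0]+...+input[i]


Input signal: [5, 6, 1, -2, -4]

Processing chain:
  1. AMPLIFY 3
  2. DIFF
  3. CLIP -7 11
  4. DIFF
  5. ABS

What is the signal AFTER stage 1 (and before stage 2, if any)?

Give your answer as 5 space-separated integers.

Answer: 15 18 3 -6 -12

Derivation:
Input: [5, 6, 1, -2, -4]
Stage 1 (AMPLIFY 3): 5*3=15, 6*3=18, 1*3=3, -2*3=-6, -4*3=-12 -> [15, 18, 3, -6, -12]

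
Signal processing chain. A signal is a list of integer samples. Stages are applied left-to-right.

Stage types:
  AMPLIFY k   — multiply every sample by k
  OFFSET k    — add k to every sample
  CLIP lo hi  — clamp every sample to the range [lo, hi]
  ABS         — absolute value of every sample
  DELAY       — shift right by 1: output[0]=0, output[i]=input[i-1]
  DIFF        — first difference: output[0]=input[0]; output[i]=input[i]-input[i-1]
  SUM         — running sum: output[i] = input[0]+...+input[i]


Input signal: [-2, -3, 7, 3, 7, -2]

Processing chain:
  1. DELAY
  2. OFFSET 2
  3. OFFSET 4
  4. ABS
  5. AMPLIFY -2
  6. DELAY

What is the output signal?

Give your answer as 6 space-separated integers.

Answer: 0 -12 -8 -6 -26 -18

Derivation:
Input: [-2, -3, 7, 3, 7, -2]
Stage 1 (DELAY): [0, -2, -3, 7, 3, 7] = [0, -2, -3, 7, 3, 7] -> [0, -2, -3, 7, 3, 7]
Stage 2 (OFFSET 2): 0+2=2, -2+2=0, -3+2=-1, 7+2=9, 3+2=5, 7+2=9 -> [2, 0, -1, 9, 5, 9]
Stage 3 (OFFSET 4): 2+4=6, 0+4=4, -1+4=3, 9+4=13, 5+4=9, 9+4=13 -> [6, 4, 3, 13, 9, 13]
Stage 4 (ABS): |6|=6, |4|=4, |3|=3, |13|=13, |9|=9, |13|=13 -> [6, 4, 3, 13, 9, 13]
Stage 5 (AMPLIFY -2): 6*-2=-12, 4*-2=-8, 3*-2=-6, 13*-2=-26, 9*-2=-18, 13*-2=-26 -> [-12, -8, -6, -26, -18, -26]
Stage 6 (DELAY): [0, -12, -8, -6, -26, -18] = [0, -12, -8, -6, -26, -18] -> [0, -12, -8, -6, -26, -18]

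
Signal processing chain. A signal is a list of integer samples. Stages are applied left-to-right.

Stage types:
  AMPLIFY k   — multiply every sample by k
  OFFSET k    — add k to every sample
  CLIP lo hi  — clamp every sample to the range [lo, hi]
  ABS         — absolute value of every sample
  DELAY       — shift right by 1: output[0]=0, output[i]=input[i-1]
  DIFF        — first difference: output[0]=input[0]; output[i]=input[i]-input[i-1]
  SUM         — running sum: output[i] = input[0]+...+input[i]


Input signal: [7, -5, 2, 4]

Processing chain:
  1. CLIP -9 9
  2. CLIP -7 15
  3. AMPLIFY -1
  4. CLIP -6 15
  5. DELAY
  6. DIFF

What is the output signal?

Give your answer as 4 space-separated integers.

Answer: 0 -6 11 -7

Derivation:
Input: [7, -5, 2, 4]
Stage 1 (CLIP -9 9): clip(7,-9,9)=7, clip(-5,-9,9)=-5, clip(2,-9,9)=2, clip(4,-9,9)=4 -> [7, -5, 2, 4]
Stage 2 (CLIP -7 15): clip(7,-7,15)=7, clip(-5,-7,15)=-5, clip(2,-7,15)=2, clip(4,-7,15)=4 -> [7, -5, 2, 4]
Stage 3 (AMPLIFY -1): 7*-1=-7, -5*-1=5, 2*-1=-2, 4*-1=-4 -> [-7, 5, -2, -4]
Stage 4 (CLIP -6 15): clip(-7,-6,15)=-6, clip(5,-6,15)=5, clip(-2,-6,15)=-2, clip(-4,-6,15)=-4 -> [-6, 5, -2, -4]
Stage 5 (DELAY): [0, -6, 5, -2] = [0, -6, 5, -2] -> [0, -6, 5, -2]
Stage 6 (DIFF): s[0]=0, -6-0=-6, 5--6=11, -2-5=-7 -> [0, -6, 11, -7]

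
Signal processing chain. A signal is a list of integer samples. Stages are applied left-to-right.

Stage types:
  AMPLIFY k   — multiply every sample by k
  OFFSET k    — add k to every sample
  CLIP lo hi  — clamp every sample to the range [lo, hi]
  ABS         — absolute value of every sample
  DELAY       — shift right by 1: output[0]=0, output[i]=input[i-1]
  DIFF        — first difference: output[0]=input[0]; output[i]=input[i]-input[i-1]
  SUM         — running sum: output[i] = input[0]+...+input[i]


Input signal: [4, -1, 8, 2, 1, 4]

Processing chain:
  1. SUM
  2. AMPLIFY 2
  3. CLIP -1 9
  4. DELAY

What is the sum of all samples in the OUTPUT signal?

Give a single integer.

Input: [4, -1, 8, 2, 1, 4]
Stage 1 (SUM): sum[0..0]=4, sum[0..1]=3, sum[0..2]=11, sum[0..3]=13, sum[0..4]=14, sum[0..5]=18 -> [4, 3, 11, 13, 14, 18]
Stage 2 (AMPLIFY 2): 4*2=8, 3*2=6, 11*2=22, 13*2=26, 14*2=28, 18*2=36 -> [8, 6, 22, 26, 28, 36]
Stage 3 (CLIP -1 9): clip(8,-1,9)=8, clip(6,-1,9)=6, clip(22,-1,9)=9, clip(26,-1,9)=9, clip(28,-1,9)=9, clip(36,-1,9)=9 -> [8, 6, 9, 9, 9, 9]
Stage 4 (DELAY): [0, 8, 6, 9, 9, 9] = [0, 8, 6, 9, 9, 9] -> [0, 8, 6, 9, 9, 9]
Output sum: 41

Answer: 41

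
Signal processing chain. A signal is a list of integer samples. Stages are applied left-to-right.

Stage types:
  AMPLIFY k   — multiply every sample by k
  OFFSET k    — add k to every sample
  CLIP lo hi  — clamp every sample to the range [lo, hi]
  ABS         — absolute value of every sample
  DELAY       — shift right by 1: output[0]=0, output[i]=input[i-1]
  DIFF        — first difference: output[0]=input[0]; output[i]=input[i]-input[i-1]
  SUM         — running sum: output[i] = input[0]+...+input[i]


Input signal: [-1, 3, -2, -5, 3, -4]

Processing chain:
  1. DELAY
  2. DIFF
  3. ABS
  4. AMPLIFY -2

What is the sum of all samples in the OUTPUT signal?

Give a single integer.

Input: [-1, 3, -2, -5, 3, -4]
Stage 1 (DELAY): [0, -1, 3, -2, -5, 3] = [0, -1, 3, -2, -5, 3] -> [0, -1, 3, -2, -5, 3]
Stage 2 (DIFF): s[0]=0, -1-0=-1, 3--1=4, -2-3=-5, -5--2=-3, 3--5=8 -> [0, -1, 4, -5, -3, 8]
Stage 3 (ABS): |0|=0, |-1|=1, |4|=4, |-5|=5, |-3|=3, |8|=8 -> [0, 1, 4, 5, 3, 8]
Stage 4 (AMPLIFY -2): 0*-2=0, 1*-2=-2, 4*-2=-8, 5*-2=-10, 3*-2=-6, 8*-2=-16 -> [0, -2, -8, -10, -6, -16]
Output sum: -42

Answer: -42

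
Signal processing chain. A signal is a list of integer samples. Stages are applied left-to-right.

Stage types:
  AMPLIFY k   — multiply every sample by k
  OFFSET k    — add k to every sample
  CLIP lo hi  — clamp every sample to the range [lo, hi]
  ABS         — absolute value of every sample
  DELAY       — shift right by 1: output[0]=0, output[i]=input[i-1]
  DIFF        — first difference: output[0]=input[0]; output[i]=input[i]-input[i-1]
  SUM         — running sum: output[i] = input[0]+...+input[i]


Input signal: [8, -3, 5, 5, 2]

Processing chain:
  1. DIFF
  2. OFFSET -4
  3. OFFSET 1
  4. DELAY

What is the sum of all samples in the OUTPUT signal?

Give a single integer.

Input: [8, -3, 5, 5, 2]
Stage 1 (DIFF): s[0]=8, -3-8=-11, 5--3=8, 5-5=0, 2-5=-3 -> [8, -11, 8, 0, -3]
Stage 2 (OFFSET -4): 8+-4=4, -11+-4=-15, 8+-4=4, 0+-4=-4, -3+-4=-7 -> [4, -15, 4, -4, -7]
Stage 3 (OFFSET 1): 4+1=5, -15+1=-14, 4+1=5, -4+1=-3, -7+1=-6 -> [5, -14, 5, -3, -6]
Stage 4 (DELAY): [0, 5, -14, 5, -3] = [0, 5, -14, 5, -3] -> [0, 5, -14, 5, -3]
Output sum: -7

Answer: -7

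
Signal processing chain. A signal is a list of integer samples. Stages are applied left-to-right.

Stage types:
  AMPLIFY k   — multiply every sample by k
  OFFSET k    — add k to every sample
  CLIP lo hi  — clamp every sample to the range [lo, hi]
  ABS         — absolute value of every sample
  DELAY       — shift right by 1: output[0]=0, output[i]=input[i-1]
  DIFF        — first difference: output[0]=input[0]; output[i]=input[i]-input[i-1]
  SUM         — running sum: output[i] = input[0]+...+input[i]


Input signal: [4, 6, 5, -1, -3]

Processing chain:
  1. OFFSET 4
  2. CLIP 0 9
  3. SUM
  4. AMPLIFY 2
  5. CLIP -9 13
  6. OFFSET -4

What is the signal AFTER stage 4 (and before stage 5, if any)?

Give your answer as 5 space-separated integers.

Input: [4, 6, 5, -1, -3]
Stage 1 (OFFSET 4): 4+4=8, 6+4=10, 5+4=9, -1+4=3, -3+4=1 -> [8, 10, 9, 3, 1]
Stage 2 (CLIP 0 9): clip(8,0,9)=8, clip(10,0,9)=9, clip(9,0,9)=9, clip(3,0,9)=3, clip(1,0,9)=1 -> [8, 9, 9, 3, 1]
Stage 3 (SUM): sum[0..0]=8, sum[0..1]=17, sum[0..2]=26, sum[0..3]=29, sum[0..4]=30 -> [8, 17, 26, 29, 30]
Stage 4 (AMPLIFY 2): 8*2=16, 17*2=34, 26*2=52, 29*2=58, 30*2=60 -> [16, 34, 52, 58, 60]

Answer: 16 34 52 58 60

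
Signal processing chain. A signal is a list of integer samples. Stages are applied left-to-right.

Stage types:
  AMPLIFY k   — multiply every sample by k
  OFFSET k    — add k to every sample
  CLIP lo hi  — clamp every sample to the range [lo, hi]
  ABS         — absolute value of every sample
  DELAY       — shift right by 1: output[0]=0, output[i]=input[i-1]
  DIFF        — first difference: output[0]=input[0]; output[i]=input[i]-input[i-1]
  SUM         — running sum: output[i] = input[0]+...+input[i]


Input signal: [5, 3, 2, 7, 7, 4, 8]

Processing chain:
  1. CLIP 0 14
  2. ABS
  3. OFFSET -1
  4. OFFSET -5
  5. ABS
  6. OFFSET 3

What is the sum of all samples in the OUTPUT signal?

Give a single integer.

Input: [5, 3, 2, 7, 7, 4, 8]
Stage 1 (CLIP 0 14): clip(5,0,14)=5, clip(3,0,14)=3, clip(2,0,14)=2, clip(7,0,14)=7, clip(7,0,14)=7, clip(4,0,14)=4, clip(8,0,14)=8 -> [5, 3, 2, 7, 7, 4, 8]
Stage 2 (ABS): |5|=5, |3|=3, |2|=2, |7|=7, |7|=7, |4|=4, |8|=8 -> [5, 3, 2, 7, 7, 4, 8]
Stage 3 (OFFSET -1): 5+-1=4, 3+-1=2, 2+-1=1, 7+-1=6, 7+-1=6, 4+-1=3, 8+-1=7 -> [4, 2, 1, 6, 6, 3, 7]
Stage 4 (OFFSET -5): 4+-5=-1, 2+-5=-3, 1+-5=-4, 6+-5=1, 6+-5=1, 3+-5=-2, 7+-5=2 -> [-1, -3, -4, 1, 1, -2, 2]
Stage 5 (ABS): |-1|=1, |-3|=3, |-4|=4, |1|=1, |1|=1, |-2|=2, |2|=2 -> [1, 3, 4, 1, 1, 2, 2]
Stage 6 (OFFSET 3): 1+3=4, 3+3=6, 4+3=7, 1+3=4, 1+3=4, 2+3=5, 2+3=5 -> [4, 6, 7, 4, 4, 5, 5]
Output sum: 35

Answer: 35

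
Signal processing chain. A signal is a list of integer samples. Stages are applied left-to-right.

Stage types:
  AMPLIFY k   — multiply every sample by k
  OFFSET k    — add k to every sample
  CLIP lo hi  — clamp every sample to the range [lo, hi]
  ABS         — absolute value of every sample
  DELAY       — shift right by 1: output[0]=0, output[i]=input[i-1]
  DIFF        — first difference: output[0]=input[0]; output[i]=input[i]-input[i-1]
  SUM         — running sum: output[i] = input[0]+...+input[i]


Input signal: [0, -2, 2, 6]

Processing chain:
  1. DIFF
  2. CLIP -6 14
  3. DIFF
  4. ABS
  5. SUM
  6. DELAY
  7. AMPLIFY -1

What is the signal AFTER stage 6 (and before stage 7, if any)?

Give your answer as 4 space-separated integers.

Answer: 0 0 2 8

Derivation:
Input: [0, -2, 2, 6]
Stage 1 (DIFF): s[0]=0, -2-0=-2, 2--2=4, 6-2=4 -> [0, -2, 4, 4]
Stage 2 (CLIP -6 14): clip(0,-6,14)=0, clip(-2,-6,14)=-2, clip(4,-6,14)=4, clip(4,-6,14)=4 -> [0, -2, 4, 4]
Stage 3 (DIFF): s[0]=0, -2-0=-2, 4--2=6, 4-4=0 -> [0, -2, 6, 0]
Stage 4 (ABS): |0|=0, |-2|=2, |6|=6, |0|=0 -> [0, 2, 6, 0]
Stage 5 (SUM): sum[0..0]=0, sum[0..1]=2, sum[0..2]=8, sum[0..3]=8 -> [0, 2, 8, 8]
Stage 6 (DELAY): [0, 0, 2, 8] = [0, 0, 2, 8] -> [0, 0, 2, 8]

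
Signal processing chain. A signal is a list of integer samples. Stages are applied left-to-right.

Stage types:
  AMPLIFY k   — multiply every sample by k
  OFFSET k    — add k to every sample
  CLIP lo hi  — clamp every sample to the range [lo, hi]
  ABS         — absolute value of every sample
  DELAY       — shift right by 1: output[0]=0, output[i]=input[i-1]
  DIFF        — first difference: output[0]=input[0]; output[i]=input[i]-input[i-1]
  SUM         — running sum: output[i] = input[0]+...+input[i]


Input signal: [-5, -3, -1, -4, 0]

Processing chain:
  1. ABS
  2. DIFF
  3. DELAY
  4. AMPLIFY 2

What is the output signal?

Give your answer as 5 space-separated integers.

Input: [-5, -3, -1, -4, 0]
Stage 1 (ABS): |-5|=5, |-3|=3, |-1|=1, |-4|=4, |0|=0 -> [5, 3, 1, 4, 0]
Stage 2 (DIFF): s[0]=5, 3-5=-2, 1-3=-2, 4-1=3, 0-4=-4 -> [5, -2, -2, 3, -4]
Stage 3 (DELAY): [0, 5, -2, -2, 3] = [0, 5, -2, -2, 3] -> [0, 5, -2, -2, 3]
Stage 4 (AMPLIFY 2): 0*2=0, 5*2=10, -2*2=-4, -2*2=-4, 3*2=6 -> [0, 10, -4, -4, 6]

Answer: 0 10 -4 -4 6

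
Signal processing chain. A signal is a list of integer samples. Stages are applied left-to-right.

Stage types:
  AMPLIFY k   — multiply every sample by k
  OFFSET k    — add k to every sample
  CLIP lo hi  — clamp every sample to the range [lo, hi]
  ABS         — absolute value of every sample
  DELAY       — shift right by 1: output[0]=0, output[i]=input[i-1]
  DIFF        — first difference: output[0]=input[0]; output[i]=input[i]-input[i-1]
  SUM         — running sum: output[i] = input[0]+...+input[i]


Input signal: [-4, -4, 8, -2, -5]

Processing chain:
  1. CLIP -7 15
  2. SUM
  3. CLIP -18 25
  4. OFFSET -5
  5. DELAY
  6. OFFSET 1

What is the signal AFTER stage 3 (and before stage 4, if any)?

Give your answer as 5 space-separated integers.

Answer: -4 -8 0 -2 -7

Derivation:
Input: [-4, -4, 8, -2, -5]
Stage 1 (CLIP -7 15): clip(-4,-7,15)=-4, clip(-4,-7,15)=-4, clip(8,-7,15)=8, clip(-2,-7,15)=-2, clip(-5,-7,15)=-5 -> [-4, -4, 8, -2, -5]
Stage 2 (SUM): sum[0..0]=-4, sum[0..1]=-8, sum[0..2]=0, sum[0..3]=-2, sum[0..4]=-7 -> [-4, -8, 0, -2, -7]
Stage 3 (CLIP -18 25): clip(-4,-18,25)=-4, clip(-8,-18,25)=-8, clip(0,-18,25)=0, clip(-2,-18,25)=-2, clip(-7,-18,25)=-7 -> [-4, -8, 0, -2, -7]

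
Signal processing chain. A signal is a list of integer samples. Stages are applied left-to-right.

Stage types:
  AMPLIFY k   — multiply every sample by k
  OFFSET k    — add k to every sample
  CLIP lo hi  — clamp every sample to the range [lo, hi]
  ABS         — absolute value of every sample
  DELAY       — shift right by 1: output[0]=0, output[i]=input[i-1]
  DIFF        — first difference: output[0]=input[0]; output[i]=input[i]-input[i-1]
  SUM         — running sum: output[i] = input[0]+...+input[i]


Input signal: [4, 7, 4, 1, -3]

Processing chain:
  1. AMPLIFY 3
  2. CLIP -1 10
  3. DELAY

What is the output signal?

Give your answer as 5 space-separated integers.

Input: [4, 7, 4, 1, -3]
Stage 1 (AMPLIFY 3): 4*3=12, 7*3=21, 4*3=12, 1*3=3, -3*3=-9 -> [12, 21, 12, 3, -9]
Stage 2 (CLIP -1 10): clip(12,-1,10)=10, clip(21,-1,10)=10, clip(12,-1,10)=10, clip(3,-1,10)=3, clip(-9,-1,10)=-1 -> [10, 10, 10, 3, -1]
Stage 3 (DELAY): [0, 10, 10, 10, 3] = [0, 10, 10, 10, 3] -> [0, 10, 10, 10, 3]

Answer: 0 10 10 10 3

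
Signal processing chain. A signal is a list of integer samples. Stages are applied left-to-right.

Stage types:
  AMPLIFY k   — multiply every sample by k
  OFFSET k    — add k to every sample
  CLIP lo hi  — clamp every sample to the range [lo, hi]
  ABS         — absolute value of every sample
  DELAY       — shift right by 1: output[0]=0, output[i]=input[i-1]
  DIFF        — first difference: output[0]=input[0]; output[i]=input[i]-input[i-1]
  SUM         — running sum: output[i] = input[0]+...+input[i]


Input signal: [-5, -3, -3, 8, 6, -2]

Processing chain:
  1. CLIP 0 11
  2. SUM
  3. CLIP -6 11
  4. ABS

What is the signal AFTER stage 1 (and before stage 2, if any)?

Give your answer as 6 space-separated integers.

Answer: 0 0 0 8 6 0

Derivation:
Input: [-5, -3, -3, 8, 6, -2]
Stage 1 (CLIP 0 11): clip(-5,0,11)=0, clip(-3,0,11)=0, clip(-3,0,11)=0, clip(8,0,11)=8, clip(6,0,11)=6, clip(-2,0,11)=0 -> [0, 0, 0, 8, 6, 0]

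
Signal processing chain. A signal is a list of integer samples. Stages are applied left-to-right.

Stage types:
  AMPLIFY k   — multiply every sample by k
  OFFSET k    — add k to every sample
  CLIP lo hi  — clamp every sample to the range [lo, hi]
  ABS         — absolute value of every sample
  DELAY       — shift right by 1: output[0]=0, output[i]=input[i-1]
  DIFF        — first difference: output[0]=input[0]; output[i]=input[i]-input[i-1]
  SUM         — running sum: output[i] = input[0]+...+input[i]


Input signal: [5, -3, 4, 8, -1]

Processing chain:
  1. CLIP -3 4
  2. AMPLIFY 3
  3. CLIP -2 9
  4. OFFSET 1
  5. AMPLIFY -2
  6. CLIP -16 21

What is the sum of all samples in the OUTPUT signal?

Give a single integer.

Input: [5, -3, 4, 8, -1]
Stage 1 (CLIP -3 4): clip(5,-3,4)=4, clip(-3,-3,4)=-3, clip(4,-3,4)=4, clip(8,-3,4)=4, clip(-1,-3,4)=-1 -> [4, -3, 4, 4, -1]
Stage 2 (AMPLIFY 3): 4*3=12, -3*3=-9, 4*3=12, 4*3=12, -1*3=-3 -> [12, -9, 12, 12, -3]
Stage 3 (CLIP -2 9): clip(12,-2,9)=9, clip(-9,-2,9)=-2, clip(12,-2,9)=9, clip(12,-2,9)=9, clip(-3,-2,9)=-2 -> [9, -2, 9, 9, -2]
Stage 4 (OFFSET 1): 9+1=10, -2+1=-1, 9+1=10, 9+1=10, -2+1=-1 -> [10, -1, 10, 10, -1]
Stage 5 (AMPLIFY -2): 10*-2=-20, -1*-2=2, 10*-2=-20, 10*-2=-20, -1*-2=2 -> [-20, 2, -20, -20, 2]
Stage 6 (CLIP -16 21): clip(-20,-16,21)=-16, clip(2,-16,21)=2, clip(-20,-16,21)=-16, clip(-20,-16,21)=-16, clip(2,-16,21)=2 -> [-16, 2, -16, -16, 2]
Output sum: -44

Answer: -44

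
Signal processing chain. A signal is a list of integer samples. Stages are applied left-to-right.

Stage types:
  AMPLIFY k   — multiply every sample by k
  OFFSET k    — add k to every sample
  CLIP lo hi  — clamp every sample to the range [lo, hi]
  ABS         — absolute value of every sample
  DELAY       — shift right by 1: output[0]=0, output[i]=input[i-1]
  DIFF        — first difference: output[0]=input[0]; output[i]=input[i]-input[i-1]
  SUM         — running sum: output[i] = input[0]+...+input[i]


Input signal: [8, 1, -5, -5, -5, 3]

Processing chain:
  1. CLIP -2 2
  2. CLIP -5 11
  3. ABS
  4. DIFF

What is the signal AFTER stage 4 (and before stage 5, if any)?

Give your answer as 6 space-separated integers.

Answer: 2 -1 1 0 0 0

Derivation:
Input: [8, 1, -5, -5, -5, 3]
Stage 1 (CLIP -2 2): clip(8,-2,2)=2, clip(1,-2,2)=1, clip(-5,-2,2)=-2, clip(-5,-2,2)=-2, clip(-5,-2,2)=-2, clip(3,-2,2)=2 -> [2, 1, -2, -2, -2, 2]
Stage 2 (CLIP -5 11): clip(2,-5,11)=2, clip(1,-5,11)=1, clip(-2,-5,11)=-2, clip(-2,-5,11)=-2, clip(-2,-5,11)=-2, clip(2,-5,11)=2 -> [2, 1, -2, -2, -2, 2]
Stage 3 (ABS): |2|=2, |1|=1, |-2|=2, |-2|=2, |-2|=2, |2|=2 -> [2, 1, 2, 2, 2, 2]
Stage 4 (DIFF): s[0]=2, 1-2=-1, 2-1=1, 2-2=0, 2-2=0, 2-2=0 -> [2, -1, 1, 0, 0, 0]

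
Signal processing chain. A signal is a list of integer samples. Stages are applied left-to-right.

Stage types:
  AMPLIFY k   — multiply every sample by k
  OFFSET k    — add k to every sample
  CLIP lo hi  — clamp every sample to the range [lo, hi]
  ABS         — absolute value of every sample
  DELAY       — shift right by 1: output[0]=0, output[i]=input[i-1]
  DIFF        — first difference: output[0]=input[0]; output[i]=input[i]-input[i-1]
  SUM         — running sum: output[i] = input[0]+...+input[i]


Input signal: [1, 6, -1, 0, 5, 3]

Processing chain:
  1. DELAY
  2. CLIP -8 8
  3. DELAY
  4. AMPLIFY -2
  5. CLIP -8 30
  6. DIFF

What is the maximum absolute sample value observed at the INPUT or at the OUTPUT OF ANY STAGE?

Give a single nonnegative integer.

Answer: 12

Derivation:
Input: [1, 6, -1, 0, 5, 3] (max |s|=6)
Stage 1 (DELAY): [0, 1, 6, -1, 0, 5] = [0, 1, 6, -1, 0, 5] -> [0, 1, 6, -1, 0, 5] (max |s|=6)
Stage 2 (CLIP -8 8): clip(0,-8,8)=0, clip(1,-8,8)=1, clip(6,-8,8)=6, clip(-1,-8,8)=-1, clip(0,-8,8)=0, clip(5,-8,8)=5 -> [0, 1, 6, -1, 0, 5] (max |s|=6)
Stage 3 (DELAY): [0, 0, 1, 6, -1, 0] = [0, 0, 1, 6, -1, 0] -> [0, 0, 1, 6, -1, 0] (max |s|=6)
Stage 4 (AMPLIFY -2): 0*-2=0, 0*-2=0, 1*-2=-2, 6*-2=-12, -1*-2=2, 0*-2=0 -> [0, 0, -2, -12, 2, 0] (max |s|=12)
Stage 5 (CLIP -8 30): clip(0,-8,30)=0, clip(0,-8,30)=0, clip(-2,-8,30)=-2, clip(-12,-8,30)=-8, clip(2,-8,30)=2, clip(0,-8,30)=0 -> [0, 0, -2, -8, 2, 0] (max |s|=8)
Stage 6 (DIFF): s[0]=0, 0-0=0, -2-0=-2, -8--2=-6, 2--8=10, 0-2=-2 -> [0, 0, -2, -6, 10, -2] (max |s|=10)
Overall max amplitude: 12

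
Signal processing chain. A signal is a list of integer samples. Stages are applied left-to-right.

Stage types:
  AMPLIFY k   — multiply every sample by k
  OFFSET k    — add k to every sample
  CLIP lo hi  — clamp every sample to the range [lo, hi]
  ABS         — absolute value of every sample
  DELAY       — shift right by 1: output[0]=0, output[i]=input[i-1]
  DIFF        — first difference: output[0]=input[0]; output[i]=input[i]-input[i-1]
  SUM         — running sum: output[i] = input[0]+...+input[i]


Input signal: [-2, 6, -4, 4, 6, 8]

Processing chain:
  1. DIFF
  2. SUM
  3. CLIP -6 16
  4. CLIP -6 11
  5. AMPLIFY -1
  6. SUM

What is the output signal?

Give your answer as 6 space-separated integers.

Answer: 2 -4 0 -4 -10 -18

Derivation:
Input: [-2, 6, -4, 4, 6, 8]
Stage 1 (DIFF): s[0]=-2, 6--2=8, -4-6=-10, 4--4=8, 6-4=2, 8-6=2 -> [-2, 8, -10, 8, 2, 2]
Stage 2 (SUM): sum[0..0]=-2, sum[0..1]=6, sum[0..2]=-4, sum[0..3]=4, sum[0..4]=6, sum[0..5]=8 -> [-2, 6, -4, 4, 6, 8]
Stage 3 (CLIP -6 16): clip(-2,-6,16)=-2, clip(6,-6,16)=6, clip(-4,-6,16)=-4, clip(4,-6,16)=4, clip(6,-6,16)=6, clip(8,-6,16)=8 -> [-2, 6, -4, 4, 6, 8]
Stage 4 (CLIP -6 11): clip(-2,-6,11)=-2, clip(6,-6,11)=6, clip(-4,-6,11)=-4, clip(4,-6,11)=4, clip(6,-6,11)=6, clip(8,-6,11)=8 -> [-2, 6, -4, 4, 6, 8]
Stage 5 (AMPLIFY -1): -2*-1=2, 6*-1=-6, -4*-1=4, 4*-1=-4, 6*-1=-6, 8*-1=-8 -> [2, -6, 4, -4, -6, -8]
Stage 6 (SUM): sum[0..0]=2, sum[0..1]=-4, sum[0..2]=0, sum[0..3]=-4, sum[0..4]=-10, sum[0..5]=-18 -> [2, -4, 0, -4, -10, -18]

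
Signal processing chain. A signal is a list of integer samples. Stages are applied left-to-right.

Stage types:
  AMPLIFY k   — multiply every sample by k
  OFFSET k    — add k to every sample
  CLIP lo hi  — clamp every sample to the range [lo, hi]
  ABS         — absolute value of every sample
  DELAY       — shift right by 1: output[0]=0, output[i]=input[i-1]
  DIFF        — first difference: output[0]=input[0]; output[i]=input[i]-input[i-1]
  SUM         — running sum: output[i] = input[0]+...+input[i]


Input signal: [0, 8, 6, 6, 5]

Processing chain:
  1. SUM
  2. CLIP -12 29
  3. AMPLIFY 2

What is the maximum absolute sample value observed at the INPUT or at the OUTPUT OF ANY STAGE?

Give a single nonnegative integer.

Input: [0, 8, 6, 6, 5] (max |s|=8)
Stage 1 (SUM): sum[0..0]=0, sum[0..1]=8, sum[0..2]=14, sum[0..3]=20, sum[0..4]=25 -> [0, 8, 14, 20, 25] (max |s|=25)
Stage 2 (CLIP -12 29): clip(0,-12,29)=0, clip(8,-12,29)=8, clip(14,-12,29)=14, clip(20,-12,29)=20, clip(25,-12,29)=25 -> [0, 8, 14, 20, 25] (max |s|=25)
Stage 3 (AMPLIFY 2): 0*2=0, 8*2=16, 14*2=28, 20*2=40, 25*2=50 -> [0, 16, 28, 40, 50] (max |s|=50)
Overall max amplitude: 50

Answer: 50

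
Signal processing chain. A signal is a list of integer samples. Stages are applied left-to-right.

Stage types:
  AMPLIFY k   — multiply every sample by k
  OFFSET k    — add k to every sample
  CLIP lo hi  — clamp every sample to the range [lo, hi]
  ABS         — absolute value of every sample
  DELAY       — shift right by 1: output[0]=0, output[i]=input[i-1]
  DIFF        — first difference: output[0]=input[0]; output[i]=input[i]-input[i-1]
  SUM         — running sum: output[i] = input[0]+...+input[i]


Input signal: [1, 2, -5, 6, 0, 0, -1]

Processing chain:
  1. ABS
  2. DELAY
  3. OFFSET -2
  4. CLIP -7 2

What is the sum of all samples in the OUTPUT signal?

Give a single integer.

Input: [1, 2, -5, 6, 0, 0, -1]
Stage 1 (ABS): |1|=1, |2|=2, |-5|=5, |6|=6, |0|=0, |0|=0, |-1|=1 -> [1, 2, 5, 6, 0, 0, 1]
Stage 2 (DELAY): [0, 1, 2, 5, 6, 0, 0] = [0, 1, 2, 5, 6, 0, 0] -> [0, 1, 2, 5, 6, 0, 0]
Stage 3 (OFFSET -2): 0+-2=-2, 1+-2=-1, 2+-2=0, 5+-2=3, 6+-2=4, 0+-2=-2, 0+-2=-2 -> [-2, -1, 0, 3, 4, -2, -2]
Stage 4 (CLIP -7 2): clip(-2,-7,2)=-2, clip(-1,-7,2)=-1, clip(0,-7,2)=0, clip(3,-7,2)=2, clip(4,-7,2)=2, clip(-2,-7,2)=-2, clip(-2,-7,2)=-2 -> [-2, -1, 0, 2, 2, -2, -2]
Output sum: -3

Answer: -3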